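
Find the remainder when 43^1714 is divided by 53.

By repeated squaring mod 53: 43^1≡43, 43^2≡47, 43^4≡36, 43^8≡24, 43^16≡46, 43^32≡49, 43^64≡16, 43^128≡44, 43^256≡28, 43^512≡42, 43^1024≡15.
Since 1714 = 2 + 16 + 32 + 128 + 512 + 1024 in binary, 43^1714 ≡ 47·46·49·44·42·15 ≡ 44 (mod 53).

44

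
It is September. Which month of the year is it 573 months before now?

December

Dividing 573 by 12 gives quotient 47 and remainder 9.
September − 9 months → December.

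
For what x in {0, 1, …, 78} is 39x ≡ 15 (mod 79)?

The inverse of 39 mod 79 is 77 (since 39·77 = 3003 ≡ 1).
Multiplying both sides by 77: x ≡ 77·15 = 1155 ≡ 49 (mod 79).

49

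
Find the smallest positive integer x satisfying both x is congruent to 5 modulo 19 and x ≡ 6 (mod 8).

x ≡ 6 (mod 8) gives x ∈ {6, 14, 22, 30, 38, 46, 54, 62}.
The first of these with x mod 19 = 5 is 62.

62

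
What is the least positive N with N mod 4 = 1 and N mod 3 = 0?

9

x ≡ 0 (mod 3) gives x ∈ {0, 3, 6, 9}.
The first of these with x mod 4 = 1 is 9.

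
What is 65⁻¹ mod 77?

32

77 = 1·65 + 12
65 = 5·12 + 5
12 = 2·5 + 2
5 = 2·2 + 1
2 = 2·1 + 0
Back-substituting gives 65·32 ≡ 1 (mod 77).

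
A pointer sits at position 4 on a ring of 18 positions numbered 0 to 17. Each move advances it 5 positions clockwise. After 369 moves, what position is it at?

13

369·5 = 1845.
1845 = 102·18 + 9, so 1845 mod 18 = 9.
(4 + 9) mod 18 = 13.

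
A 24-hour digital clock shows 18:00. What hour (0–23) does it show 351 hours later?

Dividing 351 by 24 gives quotient 14 and remainder 15.
(18 + 15) mod 24 = 9.

9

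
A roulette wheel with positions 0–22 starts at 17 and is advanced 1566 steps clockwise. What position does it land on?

19

Dividing 1566 by 23 gives quotient 68 and remainder 2.
(17 + 2) mod 23 = 19.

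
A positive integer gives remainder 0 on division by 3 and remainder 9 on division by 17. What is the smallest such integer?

x ≡ 0 (mod 3) gives x ∈ {0, 3, 6, 9}.
The first of these with x mod 17 = 9 is 9.

9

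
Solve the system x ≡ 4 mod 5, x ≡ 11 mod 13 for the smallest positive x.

x ≡ 4 (mod 5) gives x ∈ {4, 9, 14, 19, 24}.
The first of these with x mod 13 = 11 is 24.

24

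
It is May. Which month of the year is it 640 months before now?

January

Dividing 640 by 12 gives quotient 53 and remainder 4.
May − 4 months → January.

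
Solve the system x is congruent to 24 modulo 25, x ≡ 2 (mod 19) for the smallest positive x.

Since 19·4 ≡ 1 (mod 25), take x = 2 + 19·((24−2)·4 mod 25) = 2 + 19·13 = 249.
Check: 249 mod 25 = 24, 249 mod 19 = 2.

249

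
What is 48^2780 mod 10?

6

Last digits of 8^n: 8, 4, 2, 6 (period 4).
2780 leaves remainder 0 on division by 4, so 48^2780 ends in 6.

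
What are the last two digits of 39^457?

Successive squares of 39 mod 100: 39^1≡39, 39^2≡21, 39^4≡41, 39^8≡81, 39^16≡61, 39^32≡21, 39^64≡41, 39^128≡81, 39^256≡61.
Since 457 = 1 + 8 + 64 + 128 + 256 in binary, 39^457 ≡ 39·81·41·81·61 ≡ 79 (mod 100).

79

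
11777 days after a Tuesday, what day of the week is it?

11777 = 1682·7 + 3, so 11777 mod 7 = 3.
Tuesday + 3 days → Friday.

Friday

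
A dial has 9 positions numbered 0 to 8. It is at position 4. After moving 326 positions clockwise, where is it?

326 − 36·9 = 2, so 326 ≡ 2 (mod 9).
(4 + 2) mod 9 = 6.

6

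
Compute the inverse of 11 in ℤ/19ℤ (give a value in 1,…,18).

11·7 = 77 = 4·19 + 1, so 11⁻¹ ≡ 7 (mod 19).

7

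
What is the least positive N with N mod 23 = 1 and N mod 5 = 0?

70

x ≡ 0 (mod 5) gives x ∈ {0, 5, 10, 15, 20, 25, 30, 35, …}.
The first of these with x mod 23 = 1 is 70.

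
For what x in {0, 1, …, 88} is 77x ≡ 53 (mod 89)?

77⁻¹ ≡ 37 (mod 89) because 77·37 = 2849 = 32·89 + 1.
So x ≡ 37·53 = 1961 ≡ 3 (mod 89).
Check: 77·3 = 231 = 2·89 + 53.

3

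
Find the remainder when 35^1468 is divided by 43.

Successive squares of 35 mod 43: 35^1≡35, 35^2≡21, 35^4≡11, 35^8≡35, 35^16≡21, 35^32≡11, 35^64≡35, 35^128≡21, 35^256≡11, 35^512≡35, 35^1024≡21.
Since 1468 = 4 + 8 + 16 + 32 + 128 + 256 + 1024 in binary, 35^1468 ≡ 11·35·21·11·21·11·21 ≡ 41 (mod 43).

41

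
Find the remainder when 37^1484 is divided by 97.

Square-and-reduce mod 97: 37^1≡37, 37^2≡11, 37^4≡24, 37^8≡91, 37^16≡36, 37^32≡35, 37^64≡61, 37^128≡35, 37^256≡61, 37^512≡35, 37^1024≡61.
Since 1484 = 4 + 8 + 64 + 128 + 256 + 1024 in binary, 37^1484 ≡ 24·91·61·35·61·61 ≡ 4 (mod 97).

4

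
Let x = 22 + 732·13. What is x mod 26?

22

732·13 = 9516.
Dividing 9516 by 26 gives quotient 366 and remainder 0.
(22 + 0) mod 26 = 22.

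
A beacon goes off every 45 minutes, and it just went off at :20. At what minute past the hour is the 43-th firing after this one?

43·45 = 1935.
Dividing 1935 by 60 gives quotient 32 and remainder 15.
(20 + 15) mod 60 = 35.

35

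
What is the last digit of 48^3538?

4

Powers of 8 mod 10 repeat with period 4: 8, 4, 2, 6.
3538 mod 4 = 2, so the last digit matches 8^2 = 4.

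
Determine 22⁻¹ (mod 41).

41 = 1·22 + 19
22 = 1·19 + 3
19 = 6·3 + 1
3 = 3·1 + 0
Back-substituting gives 22·28 ≡ 1 (mod 41).

28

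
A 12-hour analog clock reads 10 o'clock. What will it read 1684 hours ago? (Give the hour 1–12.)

6

1684 = 140·12 + 4, so 1684 mod 12 = 4.
10 − 4 → 6 on a 12-hour dial.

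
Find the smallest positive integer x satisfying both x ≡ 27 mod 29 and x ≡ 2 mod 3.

x ≡ 2 (mod 3) gives x ∈ {2, 5, 8, 11, 14, 17, 20, 23, …}.
The first of these with x mod 29 = 27 is 56.

56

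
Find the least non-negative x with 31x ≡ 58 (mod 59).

19

The inverse of 31 mod 59 is 40 (since 31·40 = 1240 ≡ 1).
So x ≡ 40·58 = 2320 ≡ 19 (mod 59).
Check: 31·19 = 589 = 9·59 + 58.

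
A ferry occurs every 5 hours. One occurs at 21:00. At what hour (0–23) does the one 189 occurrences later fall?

189·5 = 945.
945 = 39·24 + 9, so 945 mod 24 = 9.
(21 + 9) mod 24 = 6.

6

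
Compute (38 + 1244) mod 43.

35

1244 − 28·43 = 40, so 1244 ≡ 40 (mod 43).
(38 + 40) mod 43 = 35.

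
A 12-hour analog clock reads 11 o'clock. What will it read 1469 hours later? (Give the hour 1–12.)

1469 = 122·12 + 5, so 1469 mod 12 = 5.
11 + 5 → 4 on a 12-hour dial.

4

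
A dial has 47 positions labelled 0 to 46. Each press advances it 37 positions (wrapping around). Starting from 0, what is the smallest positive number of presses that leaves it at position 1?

14

47 = 1·37 + 10
37 = 3·10 + 7
10 = 1·7 + 3
7 = 2·3 + 1
3 = 3·1 + 0
Back-substituting gives 37·14 ≡ 1 (mod 47).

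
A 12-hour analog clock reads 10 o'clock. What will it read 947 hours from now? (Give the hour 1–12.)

9

947 − 78·12 = 11, so 947 ≡ 11 (mod 12).
10 + 11 → 9 on a 12-hour dial.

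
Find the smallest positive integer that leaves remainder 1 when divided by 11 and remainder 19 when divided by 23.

x ≡ 1 (mod 11) gives x ∈ {1, 12, 23, 34, 45, 56, 67, 78, …}.
The first of these with x mod 23 = 19 is 111.

111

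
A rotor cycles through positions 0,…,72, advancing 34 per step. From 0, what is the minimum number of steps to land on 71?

The inverse of 34 mod 73 is 58 (since 34·58 = 1972 ≡ 1).
So x ≡ 58·71 = 4118 ≡ 30 (mod 73).
Check: 34·30 = 1020 = 13·73 + 71.

30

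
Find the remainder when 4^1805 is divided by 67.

By repeated squaring mod 67: 4^1≡4, 4^2≡16, 4^4≡55, 4^8≡10, 4^16≡33, 4^32≡17, 4^64≡21, 4^128≡39, 4^256≡47, 4^512≡65, 4^1024≡4.
1805 = 1 + 4 + 8 + 256 + 512 + 1024, so 4^1805 ≡ 4·55·10·47·65·4 ≡ 49 (mod 67).

49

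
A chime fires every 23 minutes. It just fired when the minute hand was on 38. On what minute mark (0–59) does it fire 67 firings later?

67·23 = 1541.
1541 mod 60 = 41 (since 25·60 = 1500).
(38 + 41) mod 60 = 19.

19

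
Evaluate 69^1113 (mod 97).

34

By repeated squaring mod 97: 69^1≡69, 69^2≡8, 69^4≡64, 69^8≡22, 69^16≡96, 69^32≡1, 69^64≡1, 69^128≡1, 69^256≡1, 69^512≡1, 69^1024≡1.
1113 = 1 + 8 + 16 + 64 + 1024, so 69^1113 ≡ 69·22·96·1·1 ≡ 34 (mod 97).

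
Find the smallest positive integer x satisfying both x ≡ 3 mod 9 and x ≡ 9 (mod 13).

48

Since 13·7 ≡ 1 (mod 9), take x = 9 + 13·((3−9)·7 mod 9) = 9 + 13·3 = 48.
Check: 48 mod 9 = 3, 48 mod 13 = 9.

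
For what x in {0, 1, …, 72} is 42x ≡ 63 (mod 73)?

38

42⁻¹ ≡ 40 (mod 73) because 42·40 = 1680 = 23·73 + 1.
So x ≡ 40·63 = 2520 ≡ 38 (mod 73).
Check: 42·38 = 1596 = 21·73 + 63.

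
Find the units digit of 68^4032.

6

Last digits of 8^n: 8, 4, 2, 6 (period 4).
4032 mod 4 = 0, so the last digit matches 8^4 = 6.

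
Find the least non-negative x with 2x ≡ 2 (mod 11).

1

The inverse of 2 mod 11 is 6 (since 2·6 = 12 ≡ 1).
Multiplying both sides by 6: x ≡ 6·2 = 12 ≡ 1 (mod 11).
Check: 2·1 = 2 = 0·11 + 2.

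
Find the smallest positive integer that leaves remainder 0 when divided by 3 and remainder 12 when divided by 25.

12

Since 25·1 ≡ 1 (mod 3), take x = 12 + 25·((0−12)·1 mod 3) = 12 + 25·0 = 12.
Check: 12 mod 3 = 0, 12 mod 25 = 12.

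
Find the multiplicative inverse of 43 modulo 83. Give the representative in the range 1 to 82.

43·56 = 2408 = 29·83 + 1, so 43⁻¹ ≡ 56 (mod 83).

56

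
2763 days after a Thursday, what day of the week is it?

Tuesday

2763 mod 7 = 5 (since 394·7 = 2758).
Thursday + 5 days → Tuesday.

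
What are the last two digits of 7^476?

By repeated squaring mod 100: 7^1≡7, 7^2≡49, 7^4≡1, 7^8≡1, 7^16≡1, 7^32≡1, 7^64≡1, 7^128≡1, 7^256≡1.
476 = 4 + 8 + 16 + 64 + 128 + 256, so 7^476 ≡ 1·1·1·1·1·1 ≡ 1 (mod 100).

01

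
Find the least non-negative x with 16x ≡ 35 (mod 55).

40

16⁻¹ ≡ 31 (mod 55) because 16·31 = 496 = 9·55 + 1.
Multiplying both sides by 31: x ≡ 31·35 = 1085 ≡ 40 (mod 55).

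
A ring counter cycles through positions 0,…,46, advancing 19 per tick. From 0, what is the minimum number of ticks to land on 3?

The inverse of 19 mod 47 is 5 (since 19·5 = 95 ≡ 1).
So x ≡ 5·3 = 15 ≡ 15 (mod 47).

15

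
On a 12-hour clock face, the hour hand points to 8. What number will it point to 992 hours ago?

992 = 82·12 + 8, so 992 mod 12 = 8.
8 − 8 → 12 on a 12-hour dial.

12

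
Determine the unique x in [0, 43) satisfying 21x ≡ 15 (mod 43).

The inverse of 21 mod 43 is 41 (since 21·41 = 861 ≡ 1).
So x ≡ 41·15 = 615 ≡ 13 (mod 43).
Check: 21·13 = 273 = 6·43 + 15.

13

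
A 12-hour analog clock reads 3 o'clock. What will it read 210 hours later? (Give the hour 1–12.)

210 − 17·12 = 6, so 210 ≡ 6 (mod 12).
3 + 6 → 9 on a 12-hour dial.

9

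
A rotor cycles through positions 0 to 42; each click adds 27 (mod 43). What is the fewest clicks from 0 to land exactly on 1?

43 = 1·27 + 16
27 = 1·16 + 11
16 = 1·11 + 5
11 = 2·5 + 1
5 = 5·1 + 0
Back-substituting gives 27·8 ≡ 1 (mod 43).

8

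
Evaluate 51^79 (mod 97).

By repeated squaring mod 97: 51^1≡51, 51^2≡79, 51^4≡33, 51^8≡22, 51^16≡96, 51^32≡1, 51^64≡1.
Since 79 = 1 + 2 + 4 + 8 + 64 in binary, 51^79 ≡ 51·79·33·22·1 ≡ 19 (mod 97).

19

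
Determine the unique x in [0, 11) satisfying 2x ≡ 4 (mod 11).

2

The inverse of 2 mod 11 is 6 (since 2·6 = 12 ≡ 1).
So x ≡ 6·4 = 24 ≡ 2 (mod 11).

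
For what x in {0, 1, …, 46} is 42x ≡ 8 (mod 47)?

36

The inverse of 42 mod 47 is 28 (since 42·28 = 1176 ≡ 1).
Multiplying both sides by 28: x ≡ 28·8 = 224 ≡ 36 (mod 47).
Check: 42·36 = 1512 = 32·47 + 8.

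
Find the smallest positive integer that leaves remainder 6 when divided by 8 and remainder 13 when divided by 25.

38

x ≡ 6 (mod 8) gives x ∈ {6, 14, 22, 30, 38}.
The first of these with x mod 25 = 13 is 38.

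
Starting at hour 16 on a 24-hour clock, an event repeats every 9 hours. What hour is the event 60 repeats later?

60·9 = 540.
540 − 22·24 = 12, so 540 ≡ 12 (mod 24).
(16 + 12) mod 24 = 4.

4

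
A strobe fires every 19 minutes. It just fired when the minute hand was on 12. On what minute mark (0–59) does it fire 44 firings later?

44·19 = 836.
836 − 13·60 = 56, so 836 ≡ 56 (mod 60).
(12 + 56) mod 60 = 8.

8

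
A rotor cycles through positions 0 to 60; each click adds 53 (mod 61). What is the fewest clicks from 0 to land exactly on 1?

53·38 = 2014 = 33·61 + 1, so 53⁻¹ ≡ 38 (mod 61).

38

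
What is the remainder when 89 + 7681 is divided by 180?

7681 mod 180 = 121 (since 42·180 = 7560).
(89 + 121) mod 180 = 30.

30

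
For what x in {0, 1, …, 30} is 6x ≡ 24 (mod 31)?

6⁻¹ ≡ 26 (mod 31) because 6·26 = 156 = 5·31 + 1.
So x ≡ 26·24 = 624 ≡ 4 (mod 31).

4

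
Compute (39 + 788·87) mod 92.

55

788·87 = 68556.
68556 − 745·92 = 16, so 68556 ≡ 16 (mod 92).
(39 + 16) mod 92 = 55.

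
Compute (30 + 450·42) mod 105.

450·42 = 18900.
18900 = 180·105 + 0, so 18900 mod 105 = 0.
(30 + 0) mod 105 = 30.

30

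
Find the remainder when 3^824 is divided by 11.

Successive squares of 3 mod 11: 3^1≡3, 3^2≡9, 3^4≡4, 3^8≡5, 3^16≡3, 3^32≡9, 3^64≡4, 3^128≡5, 3^256≡3, 3^512≡9.
824 = 8 + 16 + 32 + 256 + 512, so 3^824 ≡ 5·3·9·3·9 ≡ 4 (mod 11).

4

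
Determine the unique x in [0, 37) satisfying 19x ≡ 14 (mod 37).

28

The inverse of 19 mod 37 is 2 (since 19·2 = 38 ≡ 1).
So x ≡ 2·14 = 28 ≡ 28 (mod 37).
Check: 19·28 = 532 = 14·37 + 14.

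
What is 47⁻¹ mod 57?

57 = 1·47 + 10
47 = 4·10 + 7
10 = 1·7 + 3
7 = 2·3 + 1
3 = 3·1 + 0
Back-substituting gives 47·17 ≡ 1 (mod 57).

17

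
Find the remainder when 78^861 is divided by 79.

78

Square-and-reduce mod 79: 78^1≡78, 78^2≡1, 78^4≡1, 78^8≡1, 78^16≡1, 78^32≡1, 78^64≡1, 78^128≡1, 78^256≡1, 78^512≡1.
Since 861 = 1 + 4 + 8 + 16 + 64 + 256 + 512 in binary, 78^861 ≡ 78·1·1·1·1·1·1 ≡ 78 (mod 79).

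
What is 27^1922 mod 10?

9

The units digit of 27^n cycles with period 4: 7, 9, 3, 1, …
1922 mod 4 = 2, so the last digit matches 7^2 = 9.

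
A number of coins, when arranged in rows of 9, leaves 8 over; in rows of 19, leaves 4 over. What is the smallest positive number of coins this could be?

Since 19·1 ≡ 1 (mod 9), take x = 4 + 19·((8−4)·1 mod 9) = 4 + 19·4 = 80.
Check: 80 mod 9 = 8, 80 mod 19 = 4.

80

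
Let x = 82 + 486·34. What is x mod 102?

82

486·34 = 16524.
Dividing 16524 by 102 gives quotient 162 and remainder 0.
(82 + 0) mod 102 = 82.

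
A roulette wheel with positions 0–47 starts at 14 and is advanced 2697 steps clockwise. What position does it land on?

2697 = 56·48 + 9, so 2697 mod 48 = 9.
(14 + 9) mod 48 = 23.

23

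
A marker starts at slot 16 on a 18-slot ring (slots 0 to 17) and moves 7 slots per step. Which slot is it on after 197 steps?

9

197·7 = 1379.
Dividing 1379 by 18 gives quotient 76 and remainder 11.
(16 + 11) mod 18 = 9.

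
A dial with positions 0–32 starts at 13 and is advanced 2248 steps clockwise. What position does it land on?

17

2248 − 68·33 = 4, so 2248 ≡ 4 (mod 33).
(13 + 4) mod 33 = 17.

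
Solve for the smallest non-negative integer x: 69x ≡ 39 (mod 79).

4

The inverse of 69 mod 79 is 71 (since 69·71 = 4899 ≡ 1).
So x ≡ 71·39 = 2769 ≡ 4 (mod 79).
Check: 69·4 = 276 = 3·79 + 39.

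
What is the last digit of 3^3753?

3

Last digits of 3^n: 3, 9, 7, 1 (period 4).
3753 mod 4 = 1, so the last digit matches 3^1 = 3.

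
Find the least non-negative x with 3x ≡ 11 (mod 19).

10

The inverse of 3 mod 19 is 13 (since 3·13 = 39 ≡ 1).
So x ≡ 13·11 = 143 ≡ 10 (mod 19).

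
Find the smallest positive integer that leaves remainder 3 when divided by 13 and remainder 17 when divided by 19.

x ≡ 3 (mod 13) gives x ∈ {3, 16, 29, 42, 55}.
The first of these with x mod 19 = 17 is 55.

55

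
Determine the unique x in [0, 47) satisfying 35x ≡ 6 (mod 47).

23

The inverse of 35 mod 47 is 43 (since 35·43 = 1505 ≡ 1).
Multiplying both sides by 43: x ≡ 43·6 = 258 ≡ 23 (mod 47).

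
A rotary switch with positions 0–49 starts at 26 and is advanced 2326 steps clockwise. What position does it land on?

2

2326 − 46·50 = 26, so 2326 ≡ 26 (mod 50).
(26 + 26) mod 50 = 2.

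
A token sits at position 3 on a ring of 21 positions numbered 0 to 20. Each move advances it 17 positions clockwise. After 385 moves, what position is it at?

17

385·17 = 6545.
6545 mod 21 = 14 (since 311·21 = 6531).
(3 + 14) mod 21 = 17.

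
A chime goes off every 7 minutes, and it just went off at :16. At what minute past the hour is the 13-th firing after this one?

47

13·7 = 91.
91 = 1·60 + 31, so 91 mod 60 = 31.
(16 + 31) mod 60 = 47.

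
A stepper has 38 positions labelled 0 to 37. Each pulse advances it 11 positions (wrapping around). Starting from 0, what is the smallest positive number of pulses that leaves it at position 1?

11·7 = 77 = 2·38 + 1, so 11⁻¹ ≡ 7 (mod 38).

7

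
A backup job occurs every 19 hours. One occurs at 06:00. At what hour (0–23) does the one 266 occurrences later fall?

20

266·19 = 5054.
Dividing 5054 by 24 gives quotient 210 and remainder 14.
(6 + 14) mod 24 = 20.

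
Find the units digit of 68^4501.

Powers of 8 mod 10 repeat with period 4: 8, 4, 2, 6.
4501 mod 4 = 1, so the last digit matches 8^1 = 8.

8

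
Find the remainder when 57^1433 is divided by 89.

Square-and-reduce mod 89: 57^1≡57, 57^2≡45, 57^4≡67, 57^8≡39, 57^16≡8, 57^32≡64, 57^64≡2, 57^128≡4, 57^256≡16, 57^512≡78, 57^1024≡32.
1433 = 1 + 8 + 16 + 128 + 256 + 1024, so 57^1433 ≡ 57·39·8·4·16·32 ≡ 73 (mod 89).

73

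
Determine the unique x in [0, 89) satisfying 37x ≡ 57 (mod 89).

The inverse of 37 mod 89 is 77 (since 37·77 = 2849 ≡ 1).
Multiplying both sides by 77: x ≡ 77·57 = 4389 ≡ 28 (mod 89).
Check: 37·28 = 1036 = 11·89 + 57.

28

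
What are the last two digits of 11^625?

51

Successive squares of 11 mod 100: 11^1≡11, 11^2≡21, 11^4≡41, 11^8≡81, 11^16≡61, 11^32≡21, 11^64≡41, 11^128≡81, 11^256≡61, 11^512≡21.
Since 625 = 1 + 16 + 32 + 64 + 512 in binary, 11^625 ≡ 11·61·21·41·21 ≡ 51 (mod 100).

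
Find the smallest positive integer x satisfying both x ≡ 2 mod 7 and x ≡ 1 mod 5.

x ≡ 1 (mod 5) gives x ∈ {1, 6, 11, 16}.
The first of these with x mod 7 = 2 is 16.

16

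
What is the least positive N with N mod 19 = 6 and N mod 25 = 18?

x ≡ 6 (mod 19) gives x ∈ {6, 25, 44, 63, 82, 101, 120, 139, …}.
The first of these with x mod 25 = 18 is 443.

443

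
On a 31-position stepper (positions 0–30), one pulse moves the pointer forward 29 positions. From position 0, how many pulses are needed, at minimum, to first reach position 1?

15

29·15 = 435 = 14·31 + 1, so 29⁻¹ ≡ 15 (mod 31).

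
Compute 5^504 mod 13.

By repeated squaring mod 13: 5^1≡5, 5^2≡12, 5^4≡1, 5^8≡1, 5^16≡1, 5^32≡1, 5^64≡1, 5^128≡1, 5^256≡1.
504 = 8 + 16 + 32 + 64 + 128 + 256, so 5^504 ≡ 1·1·1·1·1·1 ≡ 1 (mod 13).

1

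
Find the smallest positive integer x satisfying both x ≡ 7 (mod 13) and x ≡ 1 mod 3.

Since 3·9 ≡ 1 (mod 13), take x = 1 + 3·((7−1)·9 mod 13) = 1 + 3·2 = 7.
Check: 7 mod 13 = 7, 7 mod 3 = 1.

7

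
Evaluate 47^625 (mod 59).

31

Square-and-reduce mod 59: 47^1≡47, 47^2≡26, 47^4≡27, 47^8≡21, 47^16≡28, 47^32≡17, 47^64≡53, 47^128≡36, 47^256≡57, 47^512≡4.
Since 625 = 1 + 16 + 32 + 64 + 512 in binary, 47^625 ≡ 47·28·17·53·4 ≡ 31 (mod 59).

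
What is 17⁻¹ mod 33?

2

17·2 = 34 = 1·33 + 1, so 17⁻¹ ≡ 2 (mod 33).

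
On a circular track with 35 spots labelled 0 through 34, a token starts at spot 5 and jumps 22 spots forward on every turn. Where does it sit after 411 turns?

17

411·22 = 9042.
Dividing 9042 by 35 gives quotient 258 and remainder 12.
(5 + 12) mod 35 = 17.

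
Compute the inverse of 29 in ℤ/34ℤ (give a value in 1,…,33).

29·27 = 783 = 23·34 + 1, so 29⁻¹ ≡ 27 (mod 34).

27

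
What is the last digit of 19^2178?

Powers of 9 mod 10 repeat with period 2: 9, 1.
2178 mod 2 = 0, so the last digit matches 9^2 = 1.

1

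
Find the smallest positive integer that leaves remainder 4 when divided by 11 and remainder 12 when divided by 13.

x ≡ 4 (mod 11) gives x ∈ {4, 15, 26, 37, 48, 59, 70, 81, …}.
The first of these with x mod 13 = 12 is 103.

103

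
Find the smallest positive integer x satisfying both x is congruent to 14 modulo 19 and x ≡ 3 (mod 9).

x ≡ 3 (mod 9) gives x ∈ {3, 12, 21, 30, 39, 48, 57, 66, …}.
The first of these with x mod 19 = 14 is 147.

147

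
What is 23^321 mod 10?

3

Last digits of 3^n: 3, 9, 7, 1 (period 4).
321 leaves remainder 1 on division by 4, so 23^321 ends in 3.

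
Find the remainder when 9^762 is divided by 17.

Square-and-reduce mod 17: 9^1≡9, 9^2≡13, 9^4≡16, 9^8≡1, 9^16≡1, 9^32≡1, 9^64≡1, 9^128≡1, 9^256≡1, 9^512≡1.
Since 762 = 2 + 8 + 16 + 32 + 64 + 128 + 512 in binary, 9^762 ≡ 13·1·1·1·1·1·1 ≡ 13 (mod 17).

13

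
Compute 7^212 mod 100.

Successive squares of 7 mod 100: 7^1≡7, 7^2≡49, 7^4≡1, 7^8≡1, 7^16≡1, 7^32≡1, 7^64≡1, 7^128≡1.
Since 212 = 4 + 16 + 64 + 128 in binary, 7^212 ≡ 1·1·1·1 ≡ 1 (mod 100).

1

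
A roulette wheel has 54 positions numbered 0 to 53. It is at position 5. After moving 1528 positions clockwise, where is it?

21

1528 = 28·54 + 16, so 1528 mod 54 = 16.
(5 + 16) mod 54 = 21.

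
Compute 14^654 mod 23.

8

By repeated squaring mod 23: 14^1≡14, 14^2≡12, 14^4≡6, 14^8≡13, 14^16≡8, 14^32≡18, 14^64≡2, 14^128≡4, 14^256≡16, 14^512≡3.
Since 654 = 2 + 4 + 8 + 128 + 512 in binary, 14^654 ≡ 12·6·13·4·3 ≡ 8 (mod 23).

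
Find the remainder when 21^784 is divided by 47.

18

By repeated squaring mod 47: 21^1≡21, 21^2≡18, 21^4≡42, 21^8≡25, 21^16≡14, 21^32≡8, 21^64≡17, 21^128≡7, 21^256≡2, 21^512≡4.
Since 784 = 16 + 256 + 512 in binary, 21^784 ≡ 14·2·4 ≡ 18 (mod 47).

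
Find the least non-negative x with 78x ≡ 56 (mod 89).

78⁻¹ ≡ 8 (mod 89) because 78·8 = 624 = 7·89 + 1.
Multiplying both sides by 8: x ≡ 8·56 = 448 ≡ 3 (mod 89).

3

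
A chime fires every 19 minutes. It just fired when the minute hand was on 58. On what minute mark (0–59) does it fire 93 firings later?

25

93·19 = 1767.
1767 mod 60 = 27 (since 29·60 = 1740).
(58 + 27) mod 60 = 25.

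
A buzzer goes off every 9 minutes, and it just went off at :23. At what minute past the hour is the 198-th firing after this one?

198·9 = 1782.
1782 − 29·60 = 42, so 1782 ≡ 42 (mod 60).
(23 + 42) mod 60 = 5.

5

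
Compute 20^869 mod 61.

Square-and-reduce mod 61: 20^1≡20, 20^2≡34, 20^4≡58, 20^8≡9, 20^16≡20, 20^32≡34, 20^64≡58, 20^128≡9, 20^256≡20, 20^512≡34.
Since 869 = 1 + 4 + 32 + 64 + 256 + 512 in binary, 20^869 ≡ 20·58·34·58·20·34 ≡ 58 (mod 61).

58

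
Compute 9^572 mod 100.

Successive squares of 9 mod 100: 9^1≡9, 9^2≡81, 9^4≡61, 9^8≡21, 9^16≡41, 9^32≡81, 9^64≡61, 9^128≡21, 9^256≡41, 9^512≡81.
Since 572 = 4 + 8 + 16 + 32 + 512 in binary, 9^572 ≡ 61·21·41·81·81 ≡ 81 (mod 100).

81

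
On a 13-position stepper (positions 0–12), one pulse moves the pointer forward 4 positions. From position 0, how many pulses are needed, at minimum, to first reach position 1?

10

4·10 = 40 = 3·13 + 1, so 4⁻¹ ≡ 10 (mod 13).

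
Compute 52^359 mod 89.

By repeated squaring mod 89: 52^1≡52, 52^2≡34, 52^4≡88, 52^8≡1, 52^16≡1, 52^32≡1, 52^64≡1, 52^128≡1, 52^256≡1.
359 = 1 + 2 + 4 + 32 + 64 + 256, so 52^359 ≡ 52·34·88·1·1·1 ≡ 12 (mod 89).

12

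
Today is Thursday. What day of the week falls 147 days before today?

147 − 21·7 = 0, so 147 ≡ 0 (mod 7).
Thursday − 0 days → Thursday.

Thursday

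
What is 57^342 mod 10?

9

Powers of 7 mod 10 repeat with period 4: 7, 9, 3, 1.
342 leaves remainder 2 on division by 4, so 57^342 ends in 9.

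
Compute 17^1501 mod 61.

Square-and-reduce mod 61: 17^1≡17, 17^2≡45, 17^4≡12, 17^8≡22, 17^16≡57, 17^32≡16, 17^64≡12, 17^128≡22, 17^256≡57, 17^512≡16, 17^1024≡12.
1501 = 1 + 4 + 8 + 16 + 64 + 128 + 256 + 1024, so 17^1501 ≡ 17·12·22·57·12·22·57·12 ≡ 17 (mod 61).

17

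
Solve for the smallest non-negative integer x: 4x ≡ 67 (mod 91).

85

4⁻¹ ≡ 23 (mod 91) because 4·23 = 92 = 1·91 + 1.
Multiplying both sides by 23: x ≡ 23·67 = 1541 ≡ 85 (mod 91).
Check: 4·85 = 340 = 3·91 + 67.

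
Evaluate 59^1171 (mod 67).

By repeated squaring mod 67: 59^1≡59, 59^2≡64, 59^4≡9, 59^8≡14, 59^16≡62, 59^32≡25, 59^64≡22, 59^128≡15, 59^256≡24, 59^512≡40, 59^1024≡59.
Since 1171 = 1 + 2 + 16 + 128 + 1024 in binary, 59^1171 ≡ 59·64·62·15·59 ≡ 62 (mod 67).

62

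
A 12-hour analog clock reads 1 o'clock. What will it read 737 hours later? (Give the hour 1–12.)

737 − 61·12 = 5, so 737 ≡ 5 (mod 12).
1 + 5 → 6 on a 12-hour dial.

6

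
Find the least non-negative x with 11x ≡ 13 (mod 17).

The inverse of 11 mod 17 is 14 (since 11·14 = 154 ≡ 1).
Multiplying both sides by 14: x ≡ 14·13 = 182 ≡ 12 (mod 17).

12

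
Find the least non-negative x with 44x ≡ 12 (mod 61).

The inverse of 44 mod 61 is 43 (since 44·43 = 1892 ≡ 1).
Multiplying both sides by 43: x ≡ 43·12 = 516 ≡ 28 (mod 61).

28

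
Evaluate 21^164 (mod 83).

1

By repeated squaring mod 83: 21^1≡21, 21^2≡26, 21^4≡12, 21^8≡61, 21^16≡69, 21^32≡30, 21^64≡70, 21^128≡3.
Since 164 = 4 + 32 + 128 in binary, 21^164 ≡ 12·30·3 ≡ 1 (mod 83).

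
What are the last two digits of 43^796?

By repeated squaring mod 100: 43^1≡43, 43^2≡49, 43^4≡1, 43^8≡1, 43^16≡1, 43^32≡1, 43^64≡1, 43^128≡1, 43^256≡1, 43^512≡1.
Since 796 = 4 + 8 + 16 + 256 + 512 in binary, 43^796 ≡ 1·1·1·1·1 ≡ 1 (mod 100).

01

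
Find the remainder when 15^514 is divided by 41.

Square-and-reduce mod 41: 15^1≡15, 15^2≡20, 15^4≡31, 15^8≡18, 15^16≡37, 15^32≡16, 15^64≡10, 15^128≡18, 15^256≡37, 15^512≡16.
Since 514 = 2 + 512 in binary, 15^514 ≡ 20·16 ≡ 33 (mod 41).

33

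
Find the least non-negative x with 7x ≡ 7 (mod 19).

The inverse of 7 mod 19 is 11 (since 7·11 = 77 ≡ 1).
So x ≡ 11·7 = 77 ≡ 1 (mod 19).

1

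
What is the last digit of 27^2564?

Last digits of 7^n: 7, 9, 3, 1 (period 4).
2564 mod 4 = 0, so the last digit matches 7^4 = 1.

1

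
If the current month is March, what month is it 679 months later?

October

679 − 56·12 = 7, so 679 ≡ 7 (mod 12).
March + 7 months → October.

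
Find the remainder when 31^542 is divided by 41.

18

Square-and-reduce mod 41: 31^1≡31, 31^2≡18, 31^4≡37, 31^8≡16, 31^16≡10, 31^32≡18, 31^64≡37, 31^128≡16, 31^256≡10, 31^512≡18.
542 = 2 + 4 + 8 + 16 + 512, so 31^542 ≡ 18·37·16·10·18 ≡ 18 (mod 41).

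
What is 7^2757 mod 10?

7

The units digit of 7^n cycles with period 4: 7, 9, 3, 1, …
2757 leaves remainder 1 on division by 4, so 7^2757 ends in 7.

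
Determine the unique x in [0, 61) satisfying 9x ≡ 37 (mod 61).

38

The inverse of 9 mod 61 is 34 (since 9·34 = 306 ≡ 1).
Multiplying both sides by 34: x ≡ 34·37 = 1258 ≡ 38 (mod 61).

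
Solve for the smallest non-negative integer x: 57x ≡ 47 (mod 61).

34

The inverse of 57 mod 61 is 15 (since 57·15 = 855 ≡ 1).
So x ≡ 15·47 = 705 ≡ 34 (mod 61).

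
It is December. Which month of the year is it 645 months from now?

645 − 53·12 = 9, so 645 ≡ 9 (mod 12).
December + 9 months → September.

September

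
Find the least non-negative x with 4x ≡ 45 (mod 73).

66

4⁻¹ ≡ 55 (mod 73) because 4·55 = 220 = 3·73 + 1.
Multiplying both sides by 55: x ≡ 55·45 = 2475 ≡ 66 (mod 73).
Check: 4·66 = 264 = 3·73 + 45.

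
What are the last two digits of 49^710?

Successive squares of 49 mod 100: 49^1≡49, 49^2≡1, 49^4≡1, 49^8≡1, 49^16≡1, 49^32≡1, 49^64≡1, 49^128≡1, 49^256≡1, 49^512≡1.
710 = 2 + 4 + 64 + 128 + 512, so 49^710 ≡ 1·1·1·1·1 ≡ 1 (mod 100).

01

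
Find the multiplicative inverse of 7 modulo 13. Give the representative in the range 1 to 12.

2

7·2 = 14 = 1·13 + 1, so 7⁻¹ ≡ 2 (mod 13).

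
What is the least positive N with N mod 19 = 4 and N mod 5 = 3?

Since 5·4 ≡ 1 (mod 19), take x = 3 + 5·((4−3)·4 mod 19) = 3 + 5·4 = 23.
Check: 23 mod 19 = 4, 23 mod 5 = 3.

23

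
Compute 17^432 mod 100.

61

Square-and-reduce mod 100: 17^1≡17, 17^2≡89, 17^4≡21, 17^8≡41, 17^16≡81, 17^32≡61, 17^64≡21, 17^128≡41, 17^256≡81.
432 = 16 + 32 + 128 + 256, so 17^432 ≡ 81·61·41·81 ≡ 61 (mod 100).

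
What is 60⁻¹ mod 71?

60·58 = 3480 = 49·71 + 1, so 60⁻¹ ≡ 58 (mod 71).

58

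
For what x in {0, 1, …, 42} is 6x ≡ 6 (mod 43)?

1

6⁻¹ ≡ 36 (mod 43) because 6·36 = 216 = 5·43 + 1.
Multiplying both sides by 36: x ≡ 36·6 = 216 ≡ 1 (mod 43).
Check: 6·1 = 6 = 0·43 + 6.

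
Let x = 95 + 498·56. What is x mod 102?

35

498·56 = 27888.
27888 mod 102 = 42 (since 273·102 = 27846).
(95 + 42) mod 102 = 35.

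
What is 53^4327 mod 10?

7

The units digit of 53^n cycles with period 4: 3, 9, 7, 1, …
4327 mod 4 = 3, so the last digit matches 3^3 = 7.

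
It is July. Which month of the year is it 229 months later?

August

229 mod 12 = 1 (since 19·12 = 228).
July + 1 month → August.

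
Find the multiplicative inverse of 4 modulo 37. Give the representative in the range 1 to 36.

28

4·28 = 112 = 3·37 + 1, so 4⁻¹ ≡ 28 (mod 37).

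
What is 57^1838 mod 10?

9

Powers of 7 mod 10 repeat with period 4: 7, 9, 3, 1.
1838 leaves remainder 2 on division by 4, so 57^1838 ends in 9.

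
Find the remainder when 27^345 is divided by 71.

By repeated squaring mod 71: 27^1≡27, 27^2≡19, 27^4≡6, 27^8≡36, 27^16≡18, 27^32≡40, 27^64≡38, 27^128≡24, 27^256≡8.
345 = 1 + 8 + 16 + 64 + 256, so 27^345 ≡ 27·36·18·38·8 ≡ 32 (mod 71).

32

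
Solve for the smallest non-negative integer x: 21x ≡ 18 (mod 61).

27

The inverse of 21 mod 61 is 32 (since 21·32 = 672 ≡ 1).
Multiplying both sides by 32: x ≡ 32·18 = 576 ≡ 27 (mod 61).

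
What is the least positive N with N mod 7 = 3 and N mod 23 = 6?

52

x ≡ 3 (mod 7) gives x ∈ {3, 10, 17, 24, 31, 38, 45, 52}.
The first of these with x mod 23 = 6 is 52.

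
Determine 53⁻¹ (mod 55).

27

55 = 1·53 + 2
53 = 26·2 + 1
2 = 2·1 + 0
Back-substituting gives 53·27 ≡ 1 (mod 55).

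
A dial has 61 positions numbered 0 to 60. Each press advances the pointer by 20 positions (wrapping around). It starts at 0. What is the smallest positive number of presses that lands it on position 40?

20⁻¹ ≡ 58 (mod 61) because 20·58 = 1160 = 19·61 + 1.
Multiplying both sides by 58: x ≡ 58·40 = 2320 ≡ 2 (mod 61).
Check: 20·2 = 40 = 0·61 + 40.

2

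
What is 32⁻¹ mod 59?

24

32·24 = 768 = 13·59 + 1, so 32⁻¹ ≡ 24 (mod 59).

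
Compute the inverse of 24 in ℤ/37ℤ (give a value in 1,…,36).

17

37 = 1·24 + 13
24 = 1·13 + 11
13 = 1·11 + 2
11 = 5·2 + 1
2 = 2·1 + 0
Back-substituting gives 24·17 ≡ 1 (mod 37).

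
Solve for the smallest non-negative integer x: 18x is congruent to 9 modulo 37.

19

The inverse of 18 mod 37 is 35 (since 18·35 = 630 ≡ 1).
Multiplying both sides by 35: x ≡ 35·9 = 315 ≡ 19 (mod 37).
Check: 18·19 = 342 = 9·37 + 9.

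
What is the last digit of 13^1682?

The units digit of 13^n cycles with period 4: 3, 9, 7, 1, …
1682 leaves remainder 2 on division by 4, so 13^1682 ends in 9.

9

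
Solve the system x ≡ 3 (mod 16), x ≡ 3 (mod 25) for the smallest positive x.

3

Since 25·9 ≡ 1 (mod 16), take x = 3 + 25·((3−3)·9 mod 16) = 3 + 25·0 = 3.
Check: 3 mod 16 = 3, 3 mod 25 = 3.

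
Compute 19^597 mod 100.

Square-and-reduce mod 100: 19^1≡19, 19^2≡61, 19^4≡21, 19^8≡41, 19^16≡81, 19^32≡61, 19^64≡21, 19^128≡41, 19^256≡81, 19^512≡61.
Since 597 = 1 + 4 + 16 + 64 + 512 in binary, 19^597 ≡ 19·21·81·21·61 ≡ 39 (mod 100).

39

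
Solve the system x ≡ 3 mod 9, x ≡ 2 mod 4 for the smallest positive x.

x ≡ 2 (mod 4) gives x ∈ {2, 6, 10, 14, 18, 22, 26, 30}.
The first of these with x mod 9 = 3 is 30.

30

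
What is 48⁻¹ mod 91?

91 = 1·48 + 43
48 = 1·43 + 5
43 = 8·5 + 3
5 = 1·3 + 2
3 = 1·2 + 1
2 = 2·1 + 0
Back-substituting gives 48·55 ≡ 1 (mod 91).

55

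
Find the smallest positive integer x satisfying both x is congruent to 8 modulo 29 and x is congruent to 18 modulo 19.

x ≡ 18 (mod 19) gives x ∈ {18, 37}.
The first of these with x mod 29 = 8 is 37.

37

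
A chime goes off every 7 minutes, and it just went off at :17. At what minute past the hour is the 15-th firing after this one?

2

15·7 = 105.
105 mod 60 = 45 (since 1·60 = 60).
(17 + 45) mod 60 = 2.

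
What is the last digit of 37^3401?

Last digits of 7^n: 7, 9, 3, 1 (period 4).
3401 leaves remainder 1 on division by 4, so 37^3401 ends in 7.

7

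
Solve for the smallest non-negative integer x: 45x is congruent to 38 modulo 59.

The inverse of 45 mod 59 is 21 (since 45·21 = 945 ≡ 1).
Multiplying both sides by 21: x ≡ 21·38 = 798 ≡ 31 (mod 59).

31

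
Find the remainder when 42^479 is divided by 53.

46

Successive squares of 42 mod 53: 42^1≡42, 42^2≡15, 42^4≡13, 42^8≡10, 42^16≡47, 42^32≡36, 42^64≡24, 42^128≡46, 42^256≡49.
Since 479 = 1 + 2 + 4 + 8 + 16 + 64 + 128 + 256 in binary, 42^479 ≡ 42·15·13·10·47·24·46·49 ≡ 46 (mod 53).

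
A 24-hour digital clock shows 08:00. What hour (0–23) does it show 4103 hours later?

Dividing 4103 by 24 gives quotient 170 and remainder 23.
(8 + 23) mod 24 = 7.

7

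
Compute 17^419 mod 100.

Successive squares of 17 mod 100: 17^1≡17, 17^2≡89, 17^4≡21, 17^8≡41, 17^16≡81, 17^32≡61, 17^64≡21, 17^128≡41, 17^256≡81.
419 = 1 + 2 + 32 + 128 + 256, so 17^419 ≡ 17·89·61·41·81 ≡ 53 (mod 100).

53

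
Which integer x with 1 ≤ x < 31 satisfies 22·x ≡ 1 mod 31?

24

31 = 1·22 + 9
22 = 2·9 + 4
9 = 2·4 + 1
4 = 4·1 + 0
Back-substituting gives 22·24 ≡ 1 (mod 31).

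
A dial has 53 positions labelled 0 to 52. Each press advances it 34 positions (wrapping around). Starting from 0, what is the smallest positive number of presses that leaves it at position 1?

39

53 = 1·34 + 19
34 = 1·19 + 15
19 = 1·15 + 4
15 = 3·4 + 3
4 = 1·3 + 1
3 = 3·1 + 0
Back-substituting gives 34·39 ≡ 1 (mod 53).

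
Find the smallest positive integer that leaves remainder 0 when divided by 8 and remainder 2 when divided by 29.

x ≡ 0 (mod 8) gives x ∈ {0, 8, 16, 24, 32, 40, 48, 56, …}.
The first of these with x mod 29 = 2 is 176.

176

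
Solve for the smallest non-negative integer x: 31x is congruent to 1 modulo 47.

31⁻¹ ≡ 44 (mod 47) because 31·44 = 1364 = 29·47 + 1.
Multiplying both sides by 44: x ≡ 44·1 = 44 ≡ 44 (mod 47).

44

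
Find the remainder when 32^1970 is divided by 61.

48

Successive squares of 32 mod 61: 32^1≡32, 32^2≡48, 32^4≡47, 32^8≡13, 32^16≡47, 32^32≡13, 32^64≡47, 32^128≡13, 32^256≡47, 32^512≡13, 32^1024≡47.
Since 1970 = 2 + 16 + 32 + 128 + 256 + 512 + 1024 in binary, 32^1970 ≡ 48·47·13·13·47·13·47 ≡ 48 (mod 61).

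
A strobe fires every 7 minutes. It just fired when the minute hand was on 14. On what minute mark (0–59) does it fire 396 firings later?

396·7 = 2772.
Dividing 2772 by 60 gives quotient 46 and remainder 12.
(14 + 12) mod 60 = 26.

26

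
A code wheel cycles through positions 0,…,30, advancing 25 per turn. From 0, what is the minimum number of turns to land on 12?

29

25⁻¹ ≡ 5 (mod 31) because 25·5 = 125 = 4·31 + 1.
So x ≡ 5·12 = 60 ≡ 29 (mod 31).
Check: 25·29 = 725 = 23·31 + 12.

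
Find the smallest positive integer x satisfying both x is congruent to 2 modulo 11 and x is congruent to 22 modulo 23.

68

x ≡ 2 (mod 11) gives x ∈ {2, 13, 24, 35, 46, 57, 68}.
The first of these with x mod 23 = 22 is 68.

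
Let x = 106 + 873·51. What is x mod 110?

79

873·51 = 44523.
44523 = 404·110 + 83, so 44523 mod 110 = 83.
(106 + 83) mod 110 = 79.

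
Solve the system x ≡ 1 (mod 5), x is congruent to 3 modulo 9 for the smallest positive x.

x ≡ 1 (mod 5) gives x ∈ {1, 6, 11, 16, 21}.
The first of these with x mod 9 = 3 is 21.

21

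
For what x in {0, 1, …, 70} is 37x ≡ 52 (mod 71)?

The inverse of 37 mod 71 is 48 (since 37·48 = 1776 ≡ 1).
So x ≡ 48·52 = 2496 ≡ 11 (mod 71).

11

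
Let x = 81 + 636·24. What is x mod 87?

636·24 = 15264.
15264 mod 87 = 39 (since 175·87 = 15225).
(81 + 39) mod 87 = 33.

33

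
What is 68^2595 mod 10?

2

The units digit of 68^n cycles with period 4: 8, 4, 2, 6, …
2595 leaves remainder 3 on division by 4, so 68^2595 ends in 2.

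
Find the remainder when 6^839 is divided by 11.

Successive squares of 6 mod 11: 6^1≡6, 6^2≡3, 6^4≡9, 6^8≡4, 6^16≡5, 6^32≡3, 6^64≡9, 6^128≡4, 6^256≡5, 6^512≡3.
Since 839 = 1 + 2 + 4 + 64 + 256 + 512 in binary, 6^839 ≡ 6·3·9·9·5·3 ≡ 2 (mod 11).

2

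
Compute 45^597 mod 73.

56

Square-and-reduce mod 73: 45^1≡45, 45^2≡54, 45^4≡69, 45^8≡16, 45^16≡37, 45^32≡55, 45^64≡32, 45^128≡2, 45^256≡4, 45^512≡16.
Since 597 = 1 + 4 + 16 + 64 + 512 in binary, 45^597 ≡ 45·69·37·32·16 ≡ 56 (mod 73).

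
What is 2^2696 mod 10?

Last digits of 2^n: 2, 4, 8, 6 (period 4).
2696 mod 4 = 0, so the last digit matches 2^4 = 6.

6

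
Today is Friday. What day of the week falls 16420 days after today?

Dividing 16420 by 7 gives quotient 2345 and remainder 5.
Friday + 5 days → Wednesday.

Wednesday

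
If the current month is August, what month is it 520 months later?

520 = 43·12 + 4, so 520 mod 12 = 4.
August + 4 months → December.

December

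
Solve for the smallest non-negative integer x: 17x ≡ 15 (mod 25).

20

17⁻¹ ≡ 3 (mod 25) because 17·3 = 51 = 2·25 + 1.
So x ≡ 3·15 = 45 ≡ 20 (mod 25).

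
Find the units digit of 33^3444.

1

Last digits of 3^n: 3, 9, 7, 1 (period 4).
3444 leaves remainder 0 on division by 4, so 33^3444 ends in 1.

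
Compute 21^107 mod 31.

Square-and-reduce mod 31: 21^1≡21, 21^2≡7, 21^4≡18, 21^8≡14, 21^16≡10, 21^32≡7, 21^64≡18.
107 = 1 + 2 + 8 + 32 + 64, so 21^107 ≡ 21·7·14·7·18 ≡ 24 (mod 31).

24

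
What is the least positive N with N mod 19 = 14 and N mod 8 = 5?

109

Since 8·12 ≡ 1 (mod 19), take x = 5 + 8·((14−5)·12 mod 19) = 5 + 8·13 = 109.
Check: 109 mod 19 = 14, 109 mod 8 = 5.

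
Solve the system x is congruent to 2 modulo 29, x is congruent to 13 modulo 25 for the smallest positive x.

x ≡ 13 (mod 25) gives x ∈ {13, 38, 63, 88, 113, 138, 163, 188, …}.
The first of these with x mod 29 = 2 is 263.

263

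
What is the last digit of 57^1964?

The units digit of 57^n cycles with period 4: 7, 9, 3, 1, …
1964 mod 4 = 0, so the last digit matches 7^4 = 1.

1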